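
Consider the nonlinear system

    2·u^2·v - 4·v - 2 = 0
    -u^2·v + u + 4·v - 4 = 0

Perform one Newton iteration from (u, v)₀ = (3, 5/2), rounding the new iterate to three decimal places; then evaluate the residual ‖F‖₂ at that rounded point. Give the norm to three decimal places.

At (3, 5/2): F = (33.000, -13.500).
Jacobian J = [[4·u·v, 2·u^2 - 4], [-2·u·v + 1, -u^2 + 4]].
At the point, J = [[30.000, 14.000], [-14.000, -5.000]] (det J = 46.000).
Solving J·Δ = −F gives Δ = (-0.522, -1.239).
Then the next iterate is (u, v)₁ = (2.478, 1.261).
Re-evaluating at (2.478, 1.261): F = (8.44230, -4.22115), so ‖F‖₂ = 9.439.

9.439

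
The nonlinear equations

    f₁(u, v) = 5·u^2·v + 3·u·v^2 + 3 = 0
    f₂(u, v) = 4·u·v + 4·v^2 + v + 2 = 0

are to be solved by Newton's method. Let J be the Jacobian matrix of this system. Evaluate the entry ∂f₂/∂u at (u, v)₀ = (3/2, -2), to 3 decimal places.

∂f₂/∂u = 4·v.
At (3/2, -2) this is -8.000.

-8.000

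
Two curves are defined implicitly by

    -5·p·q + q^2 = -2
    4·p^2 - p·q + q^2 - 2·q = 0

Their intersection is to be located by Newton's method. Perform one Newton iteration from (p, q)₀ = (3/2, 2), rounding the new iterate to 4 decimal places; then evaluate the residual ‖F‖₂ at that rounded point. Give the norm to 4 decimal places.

2.4121

At (3/2, 2): F = (-9.0000, 6.0000).
Jacobian J = [[-5·q, -5·p + 2·q], [8·p - q, -p + 2·q - 2]].
At the point, J = [[-10.0000, -3.5000], [10.0000, 0.5000]] (det J = 30.0000).
Solving J·Δ = −F gives Δ = (-0.5500, -1.0000).
Then the next iterate is (p, q)₁ = (0.9500, 1.0000).
Re-evaluating at (0.9500, 1.0000): F = (-1.7500, 1.6600), so ‖F‖₂ = 2.4121.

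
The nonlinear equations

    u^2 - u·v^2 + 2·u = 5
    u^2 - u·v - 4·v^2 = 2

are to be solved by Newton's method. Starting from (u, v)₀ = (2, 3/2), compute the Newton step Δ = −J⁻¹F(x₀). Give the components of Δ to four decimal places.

(-1.0400, -0.9000)

At (2, 3/2): F = (-1.5000, -10.0000).
Jacobian J = [[2·u - v^2 + 2, -2·u·v], [2·u - v, -u - 8·v]].
At the point, J = [[3.7500, -6.0000], [2.5000, -14.0000]] (det J = -37.5000).
Solving J·Δ = −F gives Δ = (-1.0400, -0.9000).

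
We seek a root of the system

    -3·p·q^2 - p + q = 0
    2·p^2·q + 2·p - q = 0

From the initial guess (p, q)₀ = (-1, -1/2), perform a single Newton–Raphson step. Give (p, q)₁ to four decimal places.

(-0.4000, -0.4000)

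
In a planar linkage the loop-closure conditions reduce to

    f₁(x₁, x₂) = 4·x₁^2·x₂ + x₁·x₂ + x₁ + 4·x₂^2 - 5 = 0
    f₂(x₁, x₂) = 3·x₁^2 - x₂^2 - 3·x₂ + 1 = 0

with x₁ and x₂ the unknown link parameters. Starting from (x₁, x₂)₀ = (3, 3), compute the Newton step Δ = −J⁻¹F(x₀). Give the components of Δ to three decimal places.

At (3, 3): F = (151.000, 10.000).
Jacobian J = [[8·x₁·x₂ + x₂ + 1, 4·x₁^2 + x₁ + 8·x₂], [6·x₁, -2·x₂ - 3]].
At the point, J = [[76.000, 63.000], [18.000, -9.000]] (det J = -1818.000).
Solving J·Δ = −F gives Δ = (-1.094, -1.077).

(-1.094, -1.077)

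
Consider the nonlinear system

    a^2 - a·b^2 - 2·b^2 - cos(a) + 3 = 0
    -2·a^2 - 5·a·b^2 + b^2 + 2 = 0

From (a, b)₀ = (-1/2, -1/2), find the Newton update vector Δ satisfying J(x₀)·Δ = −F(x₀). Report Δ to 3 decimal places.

(2.142, 1.137)

At (-1/2, -1/2): F = (1.99742, 2.375).
Jacobian J = [[2·a - b^2 + sin(a), -2·a·b - 4·b], [-4·a - 5·b^2, -10·a·b + 2·b]].
At the point, J = [[-1.72943, 1.500], [0.750, -3.500]] (det J = 4.92799).
Solving J·Δ = −F gives Δ = (2.142, 1.137).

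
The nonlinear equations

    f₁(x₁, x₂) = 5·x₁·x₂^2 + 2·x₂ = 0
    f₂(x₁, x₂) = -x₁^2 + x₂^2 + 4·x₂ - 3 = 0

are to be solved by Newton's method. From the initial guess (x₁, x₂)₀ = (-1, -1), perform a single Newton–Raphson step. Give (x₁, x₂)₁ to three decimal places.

(4.000, -2.500)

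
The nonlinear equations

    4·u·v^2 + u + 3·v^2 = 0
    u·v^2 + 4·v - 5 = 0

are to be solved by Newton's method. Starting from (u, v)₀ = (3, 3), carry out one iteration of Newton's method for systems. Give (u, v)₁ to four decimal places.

At (3, 3): F = (138.0000, 34.0000).
Jacobian J = [[4·v^2 + 1, 8·u·v + 6·v], [v^2, 2·u·v + 4]].
At the point, J = [[37.0000, 90.0000], [9.0000, 22.0000]] (det J = 4.0000).
Solving J·Δ = −F gives Δ = (6.0000, -4.0000).
Then the next iterate is (u, v)₁ = (9.0000, -1.0000).

(9.0000, -1.0000)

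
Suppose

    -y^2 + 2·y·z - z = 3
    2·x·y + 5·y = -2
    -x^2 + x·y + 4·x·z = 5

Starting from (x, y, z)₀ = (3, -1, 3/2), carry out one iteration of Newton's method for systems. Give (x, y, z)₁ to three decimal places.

At (3, -1, 3/2): F = (-8.500, -9.000, 1.000).
Jacobian J = [[0, -2·y + 2·z, 2·y - 1], [2·y, 2·x + 5, 0], [-2·x + y + 4·z, x, 4·x]].
At the point, J = [[0.000, 5.000, -3.000], [-2.000, 11.000, 0.000], [-1.000, 3.000, 12.000]] (det J = 105.000).
Solving J·Δ = −F gives Δ = (4.457, 1.629, -0.119).
Then the next iterate is (x, y, z)₁ = (7.457, 0.629, 1.381).

(7.457, 0.629, 1.381)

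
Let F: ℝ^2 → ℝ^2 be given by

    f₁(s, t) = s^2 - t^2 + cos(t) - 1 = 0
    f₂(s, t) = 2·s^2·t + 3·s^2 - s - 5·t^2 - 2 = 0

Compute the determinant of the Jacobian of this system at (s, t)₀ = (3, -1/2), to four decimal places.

121.7263

J = [[2·s, -2·t - sin(t)], [4·s·t + 6·s - 1, 2·s^2 - 10·t]].
At the point, J = [[6.0000, 1.479426], [11.0000, 23.0000]].
det J = 121.7263.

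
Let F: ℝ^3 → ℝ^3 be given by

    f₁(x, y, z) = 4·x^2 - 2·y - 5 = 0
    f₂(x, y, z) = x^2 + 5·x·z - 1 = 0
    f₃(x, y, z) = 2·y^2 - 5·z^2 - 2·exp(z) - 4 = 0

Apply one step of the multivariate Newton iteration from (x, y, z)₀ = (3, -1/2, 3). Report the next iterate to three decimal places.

(1.286, -5.071, 1.867)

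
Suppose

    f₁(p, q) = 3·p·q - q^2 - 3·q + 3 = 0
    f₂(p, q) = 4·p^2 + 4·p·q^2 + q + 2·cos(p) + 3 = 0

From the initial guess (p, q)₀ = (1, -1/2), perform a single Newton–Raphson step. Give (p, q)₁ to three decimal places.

(-4.975, -12.212)

At (1, -1/2): F = (2.750, 8.58060).
Jacobian J = [[3·q, 3·p - 2·q - 3], [8·p + 4·q^2 - 2·sin(p), 8·p·q + 1]].
At the point, J = [[-1.500, 1.000], [7.31706, -3.000]] (det J = -2.81706).
Solving J·Δ = −F gives Δ = (-5.975, -11.712).
Then the next iterate is (p, q)₁ = (-4.975, -12.212).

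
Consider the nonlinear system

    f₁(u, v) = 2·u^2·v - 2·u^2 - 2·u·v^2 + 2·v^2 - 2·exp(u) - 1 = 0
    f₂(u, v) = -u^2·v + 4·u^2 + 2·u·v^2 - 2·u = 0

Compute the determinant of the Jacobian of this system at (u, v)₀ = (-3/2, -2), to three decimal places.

-92.851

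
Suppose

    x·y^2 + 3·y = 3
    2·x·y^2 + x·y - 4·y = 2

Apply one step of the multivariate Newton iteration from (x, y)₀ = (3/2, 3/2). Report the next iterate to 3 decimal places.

At (3/2, 3/2): F = (4.875, 1.000).
Jacobian J = [[y^2, 2·x·y + 3], [2·y^2 + y, 4·x·y + x - 4]].
At the point, J = [[2.250, 7.500], [6.000, 6.500]] (det J = -30.375).
Solving J·Δ = −F gives Δ = (0.796, -0.889).
Then the next iterate is (x, y)₁ = (2.296, 0.611).

(2.296, 0.611)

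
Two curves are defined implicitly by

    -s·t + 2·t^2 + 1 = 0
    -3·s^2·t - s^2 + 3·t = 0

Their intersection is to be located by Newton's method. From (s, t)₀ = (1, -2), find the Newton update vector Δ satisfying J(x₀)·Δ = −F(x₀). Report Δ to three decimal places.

At (1, -2): F = (11.000, -1.000).
Jacobian J = [[-t, -s + 4·t], [-6·s·t - 2·s, -3·s^2 + 3]].
At the point, J = [[2.000, -9.000], [10.000, 0.000]] (det J = 90.000).
Solving J·Δ = −F gives Δ = (0.100, 1.244).

(0.100, 1.244)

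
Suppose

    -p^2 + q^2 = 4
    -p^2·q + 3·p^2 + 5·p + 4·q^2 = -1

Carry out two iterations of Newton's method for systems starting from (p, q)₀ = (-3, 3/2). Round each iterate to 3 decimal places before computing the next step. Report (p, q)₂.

At (-3, 3/2): F = (-10.750, 8.500).
Jacobian J = [[-2·p, 2·q], [-2·p·q + 6·p + 5, -p^2 + 8·q]].
At the point, J = [[6.000, 3.000], [-4.000, 3.000]] (det J = 30.000).
Solving J·Δ = −F gives Δ = (1.925, -0.267).
Then the next iterate is (p, q)₁ = (-1.075, 1.233).
Round to (-1.075, 1.233) and repeat: F = (-3.63534, 3.74815), J = [[2.150, 2.466], [1.20095, 8.70838]].
Δ = (2.595, -0.788), so (p, q)₂ = (1.520, 0.445).

(1.520, 0.445)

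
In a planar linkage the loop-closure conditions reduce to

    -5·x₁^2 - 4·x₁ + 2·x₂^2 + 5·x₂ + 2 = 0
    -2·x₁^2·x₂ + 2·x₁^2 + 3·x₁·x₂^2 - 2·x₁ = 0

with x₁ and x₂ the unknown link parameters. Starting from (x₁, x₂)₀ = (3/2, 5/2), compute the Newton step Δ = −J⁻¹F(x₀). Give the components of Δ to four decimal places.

(-0.2185, -0.9268)

At (3/2, 5/2): F = (9.7500, 18.3750).
Jacobian J = [[-10·x₁ - 4, 4·x₂ + 5], [-4·x₁·x₂ + 4·x₁ + 3·x₂^2 - 2, -2·x₁^2 + 6·x₁·x₂]].
At the point, J = [[-19.0000, 15.0000], [7.7500, 18.0000]] (det J = -458.2500).
Solving J·Δ = −F gives Δ = (-0.2185, -0.9268).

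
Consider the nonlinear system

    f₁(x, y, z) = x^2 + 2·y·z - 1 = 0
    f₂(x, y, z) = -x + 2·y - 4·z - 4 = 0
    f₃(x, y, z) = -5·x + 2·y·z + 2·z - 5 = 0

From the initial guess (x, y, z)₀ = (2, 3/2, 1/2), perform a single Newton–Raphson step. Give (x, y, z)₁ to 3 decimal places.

(0.167, 3.583, 0.750)

At (2, 3/2, 1/2): F = (4.500, -5.000, -12.500).
Jacobian J = [[2·x, 2·z, 2·y], [-1, 2, -4], [-5, 2·z, 2·y + 2]].
At the point, J = [[4.000, 1.000, 3.000], [-1.000, 2.000, -4.000], [-5.000, 1.000, 5.000]] (det J = 108.000).
Solving J·Δ = −F gives Δ = (-1.833, 2.083, 0.250).
Then the next iterate is (x, y, z)₁ = (0.167, 3.583, 0.750).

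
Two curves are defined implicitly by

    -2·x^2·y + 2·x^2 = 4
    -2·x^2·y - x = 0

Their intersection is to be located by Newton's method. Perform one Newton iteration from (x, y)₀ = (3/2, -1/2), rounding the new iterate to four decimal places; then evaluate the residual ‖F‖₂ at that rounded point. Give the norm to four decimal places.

At (3/2, -1/2): F = (2.7500, 0.7500).
Jacobian J = [[-4·x·y + 4·x, -2·x^2], [-4·x·y - 1, -2·x^2]].
At the point, J = [[9.0000, -4.5000], [2.0000, -4.5000]] (det J = -31.5000).
Solving J·Δ = −F gives Δ = (-0.2857, 0.0397).
Then the next iterate is (x, y)₁ = (1.2143, -0.4603).
Re-evaluating at (1.2143, -0.4603): F = (0.306496, 0.143147), so ‖F‖₂ = 0.3383.

0.3383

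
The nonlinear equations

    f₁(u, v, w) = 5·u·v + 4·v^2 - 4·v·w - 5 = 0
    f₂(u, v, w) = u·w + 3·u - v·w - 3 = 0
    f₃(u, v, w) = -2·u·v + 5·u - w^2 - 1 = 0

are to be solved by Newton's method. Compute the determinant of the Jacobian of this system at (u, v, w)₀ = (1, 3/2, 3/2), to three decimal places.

199.750

J = [[5·v, 5·u + 8·v - 4·w, -4·v], [w + 3, -w, u - v], [-2·v + 5, -2·u, -2·w]].
At the point, J = [[7.500, 11.000, -6.000], [4.500, -1.500, -0.500], [2.000, -2.000, -3.000]].
det J = 199.750.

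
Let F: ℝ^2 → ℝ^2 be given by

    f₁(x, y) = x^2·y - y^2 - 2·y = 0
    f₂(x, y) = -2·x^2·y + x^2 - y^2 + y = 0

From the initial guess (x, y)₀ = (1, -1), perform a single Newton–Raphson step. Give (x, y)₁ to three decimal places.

At (1, -1): F = (0.000, 1.000).
Jacobian J = [[2·x·y, x^2 - 2·y - 2], [-4·x·y + 2·x, -2·x^2 - 2·y + 1]].
At the point, J = [[-2.000, 1.000], [6.000, 1.000]] (det J = -8.000).
Solving J·Δ = −F gives Δ = (-0.125, -0.250).
Then the next iterate is (x, y)₁ = (0.875, -1.250).

(0.875, -1.250)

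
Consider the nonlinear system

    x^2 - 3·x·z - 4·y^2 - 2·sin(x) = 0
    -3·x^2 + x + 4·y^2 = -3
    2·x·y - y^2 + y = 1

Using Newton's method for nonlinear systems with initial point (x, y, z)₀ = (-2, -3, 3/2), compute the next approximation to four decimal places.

At (-2, -3, 3/2): F = (-21.181405, 25.0000, -1.0000).
Jacobian J = [[2·x - 3·z - 2·cos(x), -8·y, -3·x], [-6·x + 1, 8·y, 0], [2·y, 2·x - 2·y + 1, 0]].
At the point, J = [[-7.667706, 24.0000, 6.0000], [13.0000, -24.0000, 0.0000], [-6.0000, 3.0000, 0.0000]] (det J = -630.0000).
Solving J·Δ = −F gives Δ = (0.4857, 1.3048, -1.0681).
Then the next iterate is (x, y, z)₁ = (-1.5143, -1.6952, 0.4319).

(-1.5143, -1.6952, 0.4319)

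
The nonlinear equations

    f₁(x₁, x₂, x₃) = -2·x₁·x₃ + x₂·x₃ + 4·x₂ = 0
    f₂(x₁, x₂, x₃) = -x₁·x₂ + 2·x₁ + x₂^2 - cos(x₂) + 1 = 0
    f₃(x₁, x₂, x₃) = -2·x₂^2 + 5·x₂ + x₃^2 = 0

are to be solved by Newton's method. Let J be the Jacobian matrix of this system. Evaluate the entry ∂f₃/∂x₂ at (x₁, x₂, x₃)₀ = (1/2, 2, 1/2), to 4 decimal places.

-3.0000

∂f₃/∂x₂ = -4·x₂ + 5.
At (1/2, 2, 1/2) this is -3.0000.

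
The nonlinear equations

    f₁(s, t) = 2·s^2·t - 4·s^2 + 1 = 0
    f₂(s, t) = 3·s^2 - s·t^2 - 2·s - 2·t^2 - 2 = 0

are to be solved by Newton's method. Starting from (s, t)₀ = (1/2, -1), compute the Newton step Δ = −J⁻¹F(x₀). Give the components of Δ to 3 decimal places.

(-0.004, 0.950)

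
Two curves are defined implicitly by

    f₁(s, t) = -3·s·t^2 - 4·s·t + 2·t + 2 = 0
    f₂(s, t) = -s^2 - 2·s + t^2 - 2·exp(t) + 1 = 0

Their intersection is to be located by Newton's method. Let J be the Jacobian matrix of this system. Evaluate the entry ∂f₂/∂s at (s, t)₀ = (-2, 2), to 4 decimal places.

∂f₂/∂s = -2·s - 2.
At (-2, 2) this is 2.0000.

2.0000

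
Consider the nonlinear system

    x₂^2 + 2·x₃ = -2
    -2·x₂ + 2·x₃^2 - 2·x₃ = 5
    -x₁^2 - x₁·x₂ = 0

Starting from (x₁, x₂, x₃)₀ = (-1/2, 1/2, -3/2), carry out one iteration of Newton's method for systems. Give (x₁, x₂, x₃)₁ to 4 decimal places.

(-1.2500, 1.2500, -1.5000)

At (-1/2, 1/2, -3/2): F = (-0.7500, 1.5000, 0.0000).
Jacobian J = [[0, 2·x₂, 2], [0, -2, 4·x₃ - 2], [-2·x₁ - x₂, -x₁, 0]].
At the point, J = [[0.0000, 1.0000, 2.0000], [0.0000, -2.0000, -8.0000], [0.5000, 0.5000, 0.0000]] (det J = -2.0000).
Solving J·Δ = −F gives Δ = (-0.7500, 0.7500, 0.0000).
Then the next iterate is (x₁, x₂, x₃)₁ = (-1.2500, 1.2500, -1.5000).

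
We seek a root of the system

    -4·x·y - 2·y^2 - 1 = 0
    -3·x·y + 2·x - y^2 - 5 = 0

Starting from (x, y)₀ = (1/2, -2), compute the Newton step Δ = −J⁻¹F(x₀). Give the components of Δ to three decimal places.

(0.625, 0.000)

At (1/2, -2): F = (-5.000, -5.000).
Jacobian J = [[-4·y, -4·x - 4·y], [-3·y + 2, -3·x - 2·y]].
At the point, J = [[8.000, 6.000], [8.000, 2.500]] (det J = -28.000).
Solving J·Δ = −F gives Δ = (0.625, 0.000).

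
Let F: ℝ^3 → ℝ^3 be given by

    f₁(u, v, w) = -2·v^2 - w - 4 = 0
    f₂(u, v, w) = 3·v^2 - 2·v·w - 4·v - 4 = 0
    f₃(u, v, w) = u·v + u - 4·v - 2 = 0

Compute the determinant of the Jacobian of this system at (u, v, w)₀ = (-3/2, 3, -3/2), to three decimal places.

356.000

J = [[0, -4·v, -1], [0, 6·v - 2·w - 4, -2·v], [v + 1, u - 4, 0]].
At the point, J = [[0.000, -12.000, -1.000], [0.000, 17.000, -6.000], [4.000, -5.500, 0.000]].
det J = 356.000.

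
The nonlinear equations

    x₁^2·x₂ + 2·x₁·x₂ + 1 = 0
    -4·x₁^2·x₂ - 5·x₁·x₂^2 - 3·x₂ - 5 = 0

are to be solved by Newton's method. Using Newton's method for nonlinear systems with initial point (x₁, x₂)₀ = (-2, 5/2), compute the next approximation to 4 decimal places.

At (-2, 5/2): F = (1.0000, 10.0000).
Jacobian J = [[2·x₁·x₂ + 2·x₂, x₁^2 + 2·x₁], [-8·x₁·x₂ - 5·x₂^2, -4·x₁^2 - 10·x₁·x₂ - 3]].
At the point, J = [[-5.0000, 0.0000], [8.7500, 31.0000]] (det J = -155.0000).
Solving J·Δ = −F gives Δ = (0.2000, -0.3790).
Then the next iterate is (x₁, x₂)₁ = (-1.8000, 2.1210).

(-1.8000, 2.1210)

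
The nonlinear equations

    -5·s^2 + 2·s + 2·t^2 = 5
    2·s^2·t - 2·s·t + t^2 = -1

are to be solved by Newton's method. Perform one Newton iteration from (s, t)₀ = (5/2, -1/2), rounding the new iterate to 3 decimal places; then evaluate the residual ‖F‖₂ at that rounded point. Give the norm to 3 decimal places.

8.232

At (5/2, -1/2): F = (-30.750, -2.500).
Jacobian J = [[-10·s + 2, 4·t], [4·s·t - 2·t, 2·s^2 - 2·s + 2·t]].
At the point, J = [[-23.000, -2.000], [-4.000, 6.500]] (det J = -157.500).
Solving J·Δ = −F gives Δ = (-1.301, -0.416).
Then the next iterate is (s, t)₁ = (1.199, -0.916).
Re-evaluating at (1.199, -0.916): F = (-8.11189, 1.40194), so ‖F‖₂ = 8.232.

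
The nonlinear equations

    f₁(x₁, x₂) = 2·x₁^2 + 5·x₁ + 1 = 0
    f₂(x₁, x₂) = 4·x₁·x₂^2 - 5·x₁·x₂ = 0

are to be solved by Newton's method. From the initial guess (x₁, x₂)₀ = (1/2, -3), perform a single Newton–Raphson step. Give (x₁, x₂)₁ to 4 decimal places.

At (1/2, -3): F = (4.0000, 25.5000).
Jacobian J = [[4·x₁ + 5, 0], [4·x₂^2 - 5·x₂, 8·x₁·x₂ - 5·x₁]].
At the point, J = [[7.0000, 0.0000], [51.0000, -14.5000]] (det J = -101.5000).
Solving J·Δ = −F gives Δ = (-0.5714, -0.2512).
Then the next iterate is (x₁, x₂)₁ = (-0.0714, -3.2512).

(-0.0714, -3.2512)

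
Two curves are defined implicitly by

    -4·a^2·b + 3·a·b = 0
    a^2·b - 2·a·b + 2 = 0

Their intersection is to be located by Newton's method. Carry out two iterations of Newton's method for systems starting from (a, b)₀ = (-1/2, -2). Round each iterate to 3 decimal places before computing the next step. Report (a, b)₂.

(1.571, 1.600)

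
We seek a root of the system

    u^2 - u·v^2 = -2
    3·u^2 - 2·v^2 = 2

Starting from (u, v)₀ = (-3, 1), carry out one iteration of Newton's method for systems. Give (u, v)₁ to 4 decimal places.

At (-3, 1): F = (14.0000, 23.0000).
Jacobian J = [[2·u - v^2, -2·u·v], [6·u, -4·v]].
At the point, J = [[-7.0000, 6.0000], [-18.0000, -4.0000]] (det J = 136.0000).
Solving J·Δ = −F gives Δ = (1.4265, -0.6691).
Then the next iterate is (u, v)₁ = (-1.5735, 0.3309).

(-1.5735, 0.3309)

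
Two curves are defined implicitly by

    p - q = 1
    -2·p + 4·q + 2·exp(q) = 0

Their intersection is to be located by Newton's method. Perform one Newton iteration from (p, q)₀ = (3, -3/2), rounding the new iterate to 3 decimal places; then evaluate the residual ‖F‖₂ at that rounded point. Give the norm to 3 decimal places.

1.596

At (3, -3/2): F = (3.500, -11.55374).
Jacobian J = [[1, -1], [-2, 2·exp(q) + 4]].
At the point, J = [[1.000, -1.000], [-2.000, 4.44626]] (det J = 2.44626).
Solving J·Δ = −F gives Δ = (-1.638, 1.862).
Then the next iterate is (p, q)₁ = (1.362, 0.362).
Re-evaluating at (1.362, 0.362): F = (0.000, 1.59640), so ‖F‖₂ = 1.596.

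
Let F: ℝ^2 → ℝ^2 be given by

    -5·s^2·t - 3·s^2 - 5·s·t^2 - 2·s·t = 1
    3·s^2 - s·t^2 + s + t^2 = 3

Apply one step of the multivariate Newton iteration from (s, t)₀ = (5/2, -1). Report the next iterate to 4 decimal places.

At (5/2, -1): F = (4.0000, 16.7500).
Jacobian J = [[-10·s·t - 6·s - 5·t^2 - 2·t, -5·s^2 - 10·s·t - 2·s], [6·s - t^2 + 1, -2·s·t + 2·t]].
At the point, J = [[7.0000, -11.2500], [15.0000, 3.0000]] (det J = 189.7500).
Solving J·Δ = −F gives Δ = (-1.0563, -0.3017).
Then the next iterate is (s, t)₁ = (1.4437, -1.3017).

(1.4437, -1.3017)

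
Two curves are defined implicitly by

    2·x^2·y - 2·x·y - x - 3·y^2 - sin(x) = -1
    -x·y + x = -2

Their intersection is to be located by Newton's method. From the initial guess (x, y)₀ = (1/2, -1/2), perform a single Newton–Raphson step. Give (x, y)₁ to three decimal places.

(-1.860, -2.081)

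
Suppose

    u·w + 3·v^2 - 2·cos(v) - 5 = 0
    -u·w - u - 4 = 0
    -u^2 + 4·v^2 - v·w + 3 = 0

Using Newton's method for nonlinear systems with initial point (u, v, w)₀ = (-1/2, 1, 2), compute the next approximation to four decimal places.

(0.6588, 2.0074, 13.9529)

At (-1/2, 1, 2): F = (-4.080605, -2.5000, 4.7500).
Jacobian J = [[w, 6·v + 2·sin(v), u], [-w - 1, 0, -u], [-2·u, 8·v - w, -v]].
At the point, J = [[2.0000, 7.682942, -0.5000], [-3.0000, 0.0000, 0.5000], [1.0000, 6.0000, -1.0000]] (det J = -16.207355).
Solving J·Δ = −F gives Δ = (1.1588, 1.0074, 11.9529).
Then the next iterate is (u, v, w)₁ = (0.6588, 2.0074, 13.9529).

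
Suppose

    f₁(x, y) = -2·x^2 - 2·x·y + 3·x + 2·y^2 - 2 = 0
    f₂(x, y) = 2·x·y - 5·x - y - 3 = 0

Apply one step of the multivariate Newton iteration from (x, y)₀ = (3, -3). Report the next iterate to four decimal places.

At (3, -3): F = (25.0000, -33.0000).
Jacobian J = [[-4·x - 2·y + 3, -2·x + 4·y], [2·y - 5, 2·x - 1]].
At the point, J = [[-3.0000, -18.0000], [-11.0000, 5.0000]] (det J = -213.0000).
Solving J·Δ = −F gives Δ = (-2.2019, 1.7559).
Then the next iterate is (x, y)₁ = (0.7981, -1.2441).

(0.7981, -1.2441)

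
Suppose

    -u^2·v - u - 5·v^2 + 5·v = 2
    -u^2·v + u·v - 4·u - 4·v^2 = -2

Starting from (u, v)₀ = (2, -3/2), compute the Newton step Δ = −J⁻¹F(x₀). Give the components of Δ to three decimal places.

At (2, -3/2): F = (-16.750, -12.000).
Jacobian J = [[-2·u·v - 1, -u^2 - 10·v + 5], [-2·u·v + v - 4, -u^2 + u - 8·v]].
At the point, J = [[5.000, 16.000], [0.500, 10.000]] (det J = 42.000).
Solving J·Δ = −F gives Δ = (-0.583, 1.229).

(-0.583, 1.229)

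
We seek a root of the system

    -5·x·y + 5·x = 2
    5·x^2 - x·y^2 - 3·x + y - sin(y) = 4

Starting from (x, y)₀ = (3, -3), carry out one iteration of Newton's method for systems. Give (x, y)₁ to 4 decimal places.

At (3, -3): F = (58.0000, 2.141120).
Jacobian J = [[-5·y + 5, -5·x], [10·x - y^2 - 3, -2·x·y - cos(y) + 1]].
At the point, J = [[20.0000, -15.0000], [18.0000, 19.989992]] (det J = 669.799850).
Solving J·Δ = −F gives Δ = (-1.7789, 1.4947).
Then the next iterate is (x, y)₁ = (1.2211, -1.5053).

(1.2211, -1.5053)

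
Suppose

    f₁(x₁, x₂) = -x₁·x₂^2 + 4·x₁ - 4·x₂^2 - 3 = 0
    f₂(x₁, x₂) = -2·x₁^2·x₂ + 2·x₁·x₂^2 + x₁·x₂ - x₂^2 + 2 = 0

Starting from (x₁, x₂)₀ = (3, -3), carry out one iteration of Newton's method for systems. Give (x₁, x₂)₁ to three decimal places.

(2.252, -1.803)

At (3, -3): F = (-54.000, 92.000).
Jacobian J = [[-x₂^2 + 4, -2·x₁·x₂ - 8·x₂], [-4·x₁·x₂ + 2·x₂^2 + x₂, -2·x₁^2 + 4·x₁·x₂ + x₁ - 2·x₂]].
At the point, J = [[-5.000, 42.000], [51.000, -45.000]] (det J = -1917.000).
Solving J·Δ = −F gives Δ = (-0.748, 1.197).
Then the next iterate is (x₁, x₂)₁ = (2.252, -1.803).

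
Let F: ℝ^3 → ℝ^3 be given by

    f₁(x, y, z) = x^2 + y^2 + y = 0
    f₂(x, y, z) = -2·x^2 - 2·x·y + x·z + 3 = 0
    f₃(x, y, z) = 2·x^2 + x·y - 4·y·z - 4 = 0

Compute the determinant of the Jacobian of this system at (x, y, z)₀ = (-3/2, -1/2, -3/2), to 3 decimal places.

-38.250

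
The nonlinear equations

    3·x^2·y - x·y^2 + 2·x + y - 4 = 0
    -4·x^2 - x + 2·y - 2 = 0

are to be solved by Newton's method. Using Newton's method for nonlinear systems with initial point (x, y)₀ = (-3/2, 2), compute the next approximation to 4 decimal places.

(-0.9529, 1.7412)

At (-3/2, 2): F = (14.5000, -5.5000).
Jacobian J = [[6·x·y - y^2 + 2, 3·x^2 - 2·x·y + 1], [-8·x - 1, 2]].
At the point, J = [[-20.0000, 13.7500], [11.0000, 2.0000]] (det J = -191.2500).
Solving J·Δ = −F gives Δ = (0.5471, -0.2588).
Then the next iterate is (x, y)₁ = (-0.9529, 1.7412).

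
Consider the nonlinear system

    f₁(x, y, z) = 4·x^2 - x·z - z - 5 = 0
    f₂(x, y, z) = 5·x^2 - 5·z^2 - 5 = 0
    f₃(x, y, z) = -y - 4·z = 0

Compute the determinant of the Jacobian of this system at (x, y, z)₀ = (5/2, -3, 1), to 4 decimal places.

-102.5000

J = [[8·x - z, 0, -x - 1], [10·x, 0, -10·z], [0, -1, -4]].
At the point, J = [[19.0000, 0.0000, -3.5000], [25.0000, 0.0000, -10.0000], [0.0000, -1.0000, -4.0000]].
det J = -102.5000.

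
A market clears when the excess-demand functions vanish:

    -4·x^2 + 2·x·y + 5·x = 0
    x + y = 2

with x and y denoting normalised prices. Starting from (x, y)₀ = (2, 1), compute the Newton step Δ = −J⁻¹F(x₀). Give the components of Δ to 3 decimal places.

At (2, 1): F = (-2.000, 1.000).
Jacobian J = [[-8·x + 2·y + 5, 2·x], [1, 1]].
At the point, J = [[-9.000, 4.000], [1.000, 1.000]] (det J = -13.000).
Solving J·Δ = −F gives Δ = (-0.462, -0.538).

(-0.462, -0.538)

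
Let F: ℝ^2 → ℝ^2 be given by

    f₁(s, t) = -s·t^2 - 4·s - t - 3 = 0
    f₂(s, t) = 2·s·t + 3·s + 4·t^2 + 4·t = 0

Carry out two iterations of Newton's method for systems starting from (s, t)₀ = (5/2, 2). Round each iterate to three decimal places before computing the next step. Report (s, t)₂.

(-0.741, 0.583)

At (5/2, 2): F = (-25.000, 41.500).
Jacobian J = [[-t^2 - 4, -2·s·t - 1], [2·t + 3, 2·s + 8·t + 4]].
At the point, J = [[-8.000, -11.000], [7.000, 25.000]] (det J = -123.000).
Solving J·Δ = −F gives Δ = (-1.370, -1.276).
Then the next iterate is (s, t)₁ = (1.130, 0.724).
Round to (1.130, 0.724) and repeat: F = (-8.83632, 10.01894), J = [[-4.52418, -2.63624], [4.448, 12.052]].
Δ = (-1.871, -0.141), so (s, t)₂ = (-0.741, 0.583).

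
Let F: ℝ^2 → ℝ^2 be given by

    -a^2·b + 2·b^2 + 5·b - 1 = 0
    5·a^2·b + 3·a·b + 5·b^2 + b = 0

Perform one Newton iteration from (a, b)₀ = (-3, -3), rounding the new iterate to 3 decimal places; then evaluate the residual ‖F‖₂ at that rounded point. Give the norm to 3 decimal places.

21.269

At (-3, -3): F = (29.000, -66.000).
Jacobian J = [[-2·a·b, -a^2 + 4·b + 5], [10·a·b + 3·b, 5·a^2 + 3·a + 10·b + 1]].
At the point, J = [[-18.000, -16.000], [81.000, 7.000]] (det J = 1170.000).
Solving J·Δ = −F gives Δ = (0.729, 0.992).
Then the next iterate is (a, b)₁ = (-2.271, -2.008).
Re-evaluating at (-2.271, -2.008): F = (7.38027, -19.94788), so ‖F‖₂ = 21.269.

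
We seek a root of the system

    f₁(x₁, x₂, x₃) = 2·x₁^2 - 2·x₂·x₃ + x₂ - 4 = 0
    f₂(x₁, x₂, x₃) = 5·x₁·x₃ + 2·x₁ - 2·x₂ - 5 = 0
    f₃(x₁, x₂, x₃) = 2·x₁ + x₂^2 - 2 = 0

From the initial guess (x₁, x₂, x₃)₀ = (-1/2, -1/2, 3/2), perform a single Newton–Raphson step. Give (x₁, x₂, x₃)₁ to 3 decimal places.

(-0.053, -2.355, 1.184)

At (-1/2, -1/2, 3/2): F = (-2.500, -8.750, -2.750).
Jacobian J = [[4·x₁, -2·x₃ + 1, -2·x₂], [5·x₃ + 2, -2, 5·x₁], [2, 2·x₂, 0]].
At the point, J = [[-2.000, -2.000, 1.000], [9.500, -2.000, -2.500], [2.000, -1.000, 0.000]] (det J = 9.500).
Solving J·Δ = −F gives Δ = (0.447, -1.855, -0.316).
Then the next iterate is (x₁, x₂, x₃)₁ = (-0.053, -2.355, 1.184).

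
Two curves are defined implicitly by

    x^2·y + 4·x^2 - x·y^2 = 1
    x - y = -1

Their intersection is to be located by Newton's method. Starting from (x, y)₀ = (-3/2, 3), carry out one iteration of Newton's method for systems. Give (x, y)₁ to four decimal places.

(-2.0933, -1.0933)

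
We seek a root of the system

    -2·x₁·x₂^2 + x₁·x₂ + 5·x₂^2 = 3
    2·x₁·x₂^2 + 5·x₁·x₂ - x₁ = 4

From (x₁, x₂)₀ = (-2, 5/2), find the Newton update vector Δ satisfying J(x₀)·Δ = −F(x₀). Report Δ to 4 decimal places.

(1.0772, -0.8716)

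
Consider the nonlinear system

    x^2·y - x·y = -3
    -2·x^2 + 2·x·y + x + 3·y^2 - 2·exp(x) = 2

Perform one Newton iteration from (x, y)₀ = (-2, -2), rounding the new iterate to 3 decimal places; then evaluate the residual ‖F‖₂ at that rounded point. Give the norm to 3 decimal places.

2.397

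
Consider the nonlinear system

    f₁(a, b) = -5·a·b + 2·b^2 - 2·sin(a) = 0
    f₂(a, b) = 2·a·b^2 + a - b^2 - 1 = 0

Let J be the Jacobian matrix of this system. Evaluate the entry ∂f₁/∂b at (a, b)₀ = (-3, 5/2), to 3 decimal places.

25.000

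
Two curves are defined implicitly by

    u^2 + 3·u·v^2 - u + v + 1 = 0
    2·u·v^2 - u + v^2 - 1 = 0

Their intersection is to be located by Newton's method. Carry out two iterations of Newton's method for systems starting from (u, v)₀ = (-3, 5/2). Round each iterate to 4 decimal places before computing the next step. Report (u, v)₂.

(-0.8827, 1.6031)

At (-3, 5/2): F = (-40.7500, -29.2500).
Jacobian J = [[2·u + 3·v^2 - 1, 6·u·v + 1], [2·v^2 - 1, 4·u·v + 2·v]].
At the point, J = [[11.7500, -44.0000], [11.5000, -25.0000]] (det J = 212.2500).
Solving J·Δ = −F gives Δ = (1.2638, -0.5886).
Then the next iterate is (u, v)₁ = (-1.7362, 1.9114).
Round to (-1.7362, 1.9114) and repeat: F = (-11.367369, -8.296590), J = [[6.487950, -18.911436], [6.306900, -9.451491]].
Δ = (0.8535, -0.3083), so (u, v)₂ = (-0.8827, 1.6031).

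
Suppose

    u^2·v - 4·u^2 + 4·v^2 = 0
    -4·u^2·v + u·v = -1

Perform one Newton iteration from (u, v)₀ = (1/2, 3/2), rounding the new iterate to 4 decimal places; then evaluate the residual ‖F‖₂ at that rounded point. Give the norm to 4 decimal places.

1.6045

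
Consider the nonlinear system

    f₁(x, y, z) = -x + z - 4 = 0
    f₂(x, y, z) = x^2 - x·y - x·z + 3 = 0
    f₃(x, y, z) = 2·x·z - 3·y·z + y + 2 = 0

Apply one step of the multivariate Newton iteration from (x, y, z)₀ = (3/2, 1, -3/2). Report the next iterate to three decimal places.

(4.615, 2.154, 8.615)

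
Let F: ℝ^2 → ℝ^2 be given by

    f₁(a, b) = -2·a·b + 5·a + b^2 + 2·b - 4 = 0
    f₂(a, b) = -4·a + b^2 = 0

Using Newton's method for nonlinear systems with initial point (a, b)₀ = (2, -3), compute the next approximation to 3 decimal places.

At (2, -3): F = (21.000, 1.000).
Jacobian J = [[-2·b + 5, -2·a + 2·b + 2], [-4, 2·b]].
At the point, J = [[11.000, -8.000], [-4.000, -6.000]] (det J = -98.000).
Solving J·Δ = −F gives Δ = (-1.204, 0.969).
Then the next iterate is (a, b)₁ = (0.796, -2.031).

(0.796, -2.031)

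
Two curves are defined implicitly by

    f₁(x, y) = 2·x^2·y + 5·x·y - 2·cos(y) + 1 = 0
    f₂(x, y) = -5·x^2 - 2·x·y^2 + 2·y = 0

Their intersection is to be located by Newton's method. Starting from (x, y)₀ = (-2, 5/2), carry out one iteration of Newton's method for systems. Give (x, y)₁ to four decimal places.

(-2.2813, 2.1413)

At (-2, 5/2): F = (-2.397713, 10.0000).
Jacobian J = [[4·x·y + 5·y, 2·x^2 + 5·x + 2·sin(y)], [-10·x - 2·y^2, -4·x·y + 2]].
At the point, J = [[-7.5000, -0.803056], [7.5000, 22.0000]] (det J = -158.977082).
Solving J·Δ = −F gives Δ = (-0.2813, -0.3587).
Then the next iterate is (x, y)₁ = (-2.2813, 2.1413).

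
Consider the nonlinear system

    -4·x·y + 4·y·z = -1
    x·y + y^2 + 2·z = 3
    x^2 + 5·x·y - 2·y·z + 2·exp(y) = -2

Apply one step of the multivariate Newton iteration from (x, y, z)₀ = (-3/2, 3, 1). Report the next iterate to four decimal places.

(-0.5798, 1.9644, 0.1999)

At (-3/2, 3, 1): F = (31.0000, 3.5000, 15.921074).
Jacobian J = [[-4·y, -4·x + 4·z, 4·y], [y, x + 2·y, 2], [2·x + 5·y, 5·x - 2·z + 2·exp(y), -2·y]].
At the point, J = [[-12.0000, 10.0000, 12.0000], [3.0000, 4.5000, 2.0000], [12.0000, 30.671074, -6.0000]] (det J = 1936.264431).
Solving J·Δ = −F gives Δ = (0.9202, -1.0356, -0.8001).
Then the next iterate is (x, y, z)₁ = (-0.5798, 1.9644, 0.1999).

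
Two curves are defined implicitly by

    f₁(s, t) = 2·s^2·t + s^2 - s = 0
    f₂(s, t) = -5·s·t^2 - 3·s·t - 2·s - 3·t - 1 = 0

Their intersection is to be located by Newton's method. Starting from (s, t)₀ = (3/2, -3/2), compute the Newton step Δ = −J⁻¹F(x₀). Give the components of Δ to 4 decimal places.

At (3/2, -3/2): F = (-6.0000, -9.6250).
Jacobian J = [[4·s·t + 2·s - 1, 2·s^2], [-5·t^2 - 3·t - 2, -10·s·t - 3·s - 3]].
At the point, J = [[-7.0000, 4.5000], [-8.7500, 15.0000]] (det J = -65.6250).
Solving J·Δ = −F gives Δ = (-0.7114, 0.2267).

(-0.7114, 0.2267)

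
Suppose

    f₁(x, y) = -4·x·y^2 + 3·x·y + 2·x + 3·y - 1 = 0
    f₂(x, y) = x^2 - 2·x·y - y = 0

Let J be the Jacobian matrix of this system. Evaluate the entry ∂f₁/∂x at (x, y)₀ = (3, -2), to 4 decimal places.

-20.0000

∂f₁/∂x = -4·y^2 + 3·y + 2.
At (3, -2) this is -20.0000.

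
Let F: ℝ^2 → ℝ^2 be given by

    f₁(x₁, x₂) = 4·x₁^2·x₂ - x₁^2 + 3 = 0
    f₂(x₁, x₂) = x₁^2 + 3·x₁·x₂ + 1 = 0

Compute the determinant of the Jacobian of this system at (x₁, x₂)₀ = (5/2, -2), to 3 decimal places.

-312.500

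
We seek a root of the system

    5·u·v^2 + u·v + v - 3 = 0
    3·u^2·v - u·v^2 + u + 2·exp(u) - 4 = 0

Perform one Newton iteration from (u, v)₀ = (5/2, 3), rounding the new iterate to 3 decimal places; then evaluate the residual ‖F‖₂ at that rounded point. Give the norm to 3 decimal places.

At (5/2, 3): F = (120.000, 56.61499).
Jacobian J = [[5·v^2 + v, 10·u·v + u + 1], [6·u·v - v^2 + 2·exp(u) + 1, 3·u^2 - 2·u·v]].
At the point, J = [[48.000, 78.500], [61.36499, 3.750]] (det J = -4637.15155).
Solving J·Δ = −F gives Δ = (-0.861, -1.002).
Then the next iterate is (u, v)₁ = (1.639, 1.998).
Re-evaluating at (1.639, 1.998): F = (34.98719, 17.49795), so ‖F‖₂ = 39.119.

39.119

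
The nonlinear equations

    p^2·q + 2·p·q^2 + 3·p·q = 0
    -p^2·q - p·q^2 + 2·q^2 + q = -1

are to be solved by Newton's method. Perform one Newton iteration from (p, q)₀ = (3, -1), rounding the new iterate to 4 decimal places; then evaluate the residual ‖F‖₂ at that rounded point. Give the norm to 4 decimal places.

3.2979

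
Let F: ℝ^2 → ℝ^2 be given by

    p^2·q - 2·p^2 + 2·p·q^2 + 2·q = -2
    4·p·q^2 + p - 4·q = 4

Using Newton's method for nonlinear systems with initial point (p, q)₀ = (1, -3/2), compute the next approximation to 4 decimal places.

(0.4857, -1.0714)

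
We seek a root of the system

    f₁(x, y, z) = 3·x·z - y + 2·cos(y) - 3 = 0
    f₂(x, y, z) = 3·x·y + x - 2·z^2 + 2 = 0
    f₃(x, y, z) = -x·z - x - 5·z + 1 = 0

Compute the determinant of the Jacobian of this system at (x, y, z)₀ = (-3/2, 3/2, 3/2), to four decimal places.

J = [[3·z, -2·sin(y) - 1, 3·x], [3·y + 1, 3·x, -4·z], [-z - 1, 0, -x - 5]].
At the point, J = [[4.5000, -2.994990, -4.5000], [5.5000, -4.5000, -6.0000], [-2.5000, 0.0000, -3.5000]].
det J = 18.9216.

18.9216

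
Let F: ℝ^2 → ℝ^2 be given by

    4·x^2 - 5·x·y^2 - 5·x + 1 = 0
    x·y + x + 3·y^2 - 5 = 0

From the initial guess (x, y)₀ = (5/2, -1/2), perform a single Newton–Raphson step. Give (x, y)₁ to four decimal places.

At (5/2, -1/2): F = (10.3750, -3.0000).
Jacobian J = [[8·x - 5·y^2 - 5, -10·x·y], [y + 1, x + 6·y]].
At the point, J = [[13.7500, 12.5000], [0.5000, -0.5000]] (det J = -13.1250).
Solving J·Δ = −F gives Δ = (2.4619, -3.5381).
Then the next iterate is (x, y)₁ = (4.9619, -4.0381).

(4.9619, -4.0381)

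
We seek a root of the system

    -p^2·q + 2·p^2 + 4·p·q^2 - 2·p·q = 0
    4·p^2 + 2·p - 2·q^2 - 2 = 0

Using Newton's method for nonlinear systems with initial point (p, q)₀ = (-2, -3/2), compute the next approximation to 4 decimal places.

(-1.4074, -1.0340)

At (-2, -3/2): F = (-10.0000, 5.5000).
Jacobian J = [[-2·p·q + 4·p + 4·q^2 - 2·q, -p^2 + 8·p·q - 2·p], [8·p + 2, -4·q]].
At the point, J = [[-2.0000, 24.0000], [-14.0000, 6.0000]] (det J = 324.0000).
Solving J·Δ = −F gives Δ = (0.5926, 0.4660).
Then the next iterate is (p, q)₁ = (-1.4074, -1.0340).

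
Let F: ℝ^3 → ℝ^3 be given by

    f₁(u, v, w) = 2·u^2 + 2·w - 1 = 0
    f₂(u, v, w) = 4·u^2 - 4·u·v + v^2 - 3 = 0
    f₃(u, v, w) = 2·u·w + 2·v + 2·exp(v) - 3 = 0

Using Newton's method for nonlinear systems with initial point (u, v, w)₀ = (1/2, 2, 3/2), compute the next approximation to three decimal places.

At (1/2, 2, 3/2): F = (2.500, -2.000, 17.27811).
Jacobian J = [[4·u, 0, 2], [8·u - 4·v, -4·u + 2·v, 0], [2·w, 2·exp(v) + 2, 2·u]].
At the point, J = [[2.000, 0.000, 2.000], [-4.000, 2.000, 0.000], [3.000, 16.77811, 1.000]] (det J = -142.22490).
Solving J·Δ = −F gives Δ = (-0.923, -0.845, -0.327).
Then the next iterate is (u, v, w)₁ = (-0.423, 1.155, 1.173).

(-0.423, 1.155, 1.173)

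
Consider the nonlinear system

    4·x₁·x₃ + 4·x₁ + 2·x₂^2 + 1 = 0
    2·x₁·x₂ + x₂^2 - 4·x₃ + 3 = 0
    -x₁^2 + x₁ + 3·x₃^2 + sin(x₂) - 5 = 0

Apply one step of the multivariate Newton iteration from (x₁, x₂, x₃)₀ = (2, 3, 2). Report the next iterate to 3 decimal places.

(-0.198, 2.305, 0.965)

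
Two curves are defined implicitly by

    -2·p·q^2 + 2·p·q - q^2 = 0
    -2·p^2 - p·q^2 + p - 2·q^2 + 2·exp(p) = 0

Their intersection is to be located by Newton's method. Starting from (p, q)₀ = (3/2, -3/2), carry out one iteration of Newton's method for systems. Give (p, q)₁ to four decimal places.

(0.4174, -1.1413)

At (3/2, -3/2): F = (-13.5000, -1.911622).
Jacobian J = [[-2·q^2 + 2·q, -4·p·q + 2·p - 2·q], [-4·p - q^2 + 2·exp(p) + 1, -2·p·q - 4·q]].
At the point, J = [[-7.5000, 15.0000], [1.713378, 10.5000]] (det J = -104.450672).
Solving J·Δ = −F gives Δ = (-1.0826, 0.3587).
Then the next iterate is (p, q)₁ = (0.4174, -1.1413).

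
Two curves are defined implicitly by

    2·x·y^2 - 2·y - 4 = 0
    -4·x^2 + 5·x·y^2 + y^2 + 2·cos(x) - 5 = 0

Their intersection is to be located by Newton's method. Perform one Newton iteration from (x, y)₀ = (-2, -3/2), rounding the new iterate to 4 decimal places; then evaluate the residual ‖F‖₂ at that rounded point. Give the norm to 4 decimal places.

At (-2, -3/2): F = (-10.0000, -42.082294).
Jacobian J = [[2·y^2, 4·x·y - 2], [-8·x + 5·y^2 - 2·sin(x), 10·x·y + 2·y]].
At the point, J = [[4.5000, 10.0000], [29.068595, 27.0000]] (det J = -169.185949).
Solving J·Δ = −F gives Δ = (0.8915, 0.5988).
Then the next iterate is (x, y)₁ = (-1.1085, -0.9012).
Re-evaluating at (-1.1085, -0.9012): F = (-3.998162, -12.712323), so ‖F‖₂ = 13.3262.

13.3262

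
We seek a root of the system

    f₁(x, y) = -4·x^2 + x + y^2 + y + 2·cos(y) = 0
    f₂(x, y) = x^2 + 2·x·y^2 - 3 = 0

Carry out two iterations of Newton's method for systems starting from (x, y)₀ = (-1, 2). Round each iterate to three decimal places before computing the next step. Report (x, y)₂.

(-0.473, -0.412)

At (-1, 2): F = (0.16771, -10.000).
Jacobian J = [[-8·x + 1, 2·y - 2·sin(y) + 1], [2·x + 2·y^2, 4·x·y]].
At the point, J = [[9.000, 3.18141], [6.000, -8.000]] (det J = -91.08843).
Solving J·Δ = −F gives Δ = (0.335, -0.999).
Then the next iterate is (x, y)₁ = (-0.665, 1.001).
Round to (-0.665, 1.001) and repeat: F = (0.64802, -3.89044), J = [[6.320, 1.31798], [0.67400, -2.66266]].
Δ = (0.192, -1.413), so (x, y)₂ = (-0.473, -0.412).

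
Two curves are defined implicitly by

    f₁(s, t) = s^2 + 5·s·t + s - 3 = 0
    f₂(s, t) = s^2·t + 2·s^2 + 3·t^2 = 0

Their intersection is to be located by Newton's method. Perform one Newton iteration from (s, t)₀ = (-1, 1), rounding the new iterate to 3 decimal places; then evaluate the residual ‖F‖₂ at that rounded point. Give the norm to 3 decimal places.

1692.159

At (-1, 1): F = (-8.000, 6.000).
Jacobian J = [[2·s + 5·t + 1, 5·s], [2·s·t + 4·s, s^2 + 6·t]].
At the point, J = [[4.000, -5.000], [-6.000, 7.000]] (det J = -2.000).
Solving J·Δ = −F gives Δ = (-13.000, -12.000).
Then the next iterate is (s, t)₁ = (-14.000, -11.000).
Re-evaluating at (-14.000, -11.000): F = (949.000, -1401.000), so ‖F‖₂ = 1692.159.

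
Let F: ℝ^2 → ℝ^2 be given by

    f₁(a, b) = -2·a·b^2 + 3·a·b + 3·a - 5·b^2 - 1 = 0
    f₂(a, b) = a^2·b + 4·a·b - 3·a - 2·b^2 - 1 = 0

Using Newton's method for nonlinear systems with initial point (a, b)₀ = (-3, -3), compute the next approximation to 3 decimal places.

(-1.719, -3.316)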